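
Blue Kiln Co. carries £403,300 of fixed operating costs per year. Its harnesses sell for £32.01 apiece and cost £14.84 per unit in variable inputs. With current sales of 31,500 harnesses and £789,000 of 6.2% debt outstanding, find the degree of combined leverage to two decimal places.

At 31,500 units, contribution = 31,500 × £17.17 = £540,855.00.
EBIT = £540,855.00 − £403,300 = £137,555.00. Interest = £48,918.00.
DOL = £540,855.00 ÷ £137,555.00 = 3.9319; DFL = £137,555.00 ÷ £88,637.00 = 1.5519.
Combined leverage = 3.9319 × 1.5519 = 6.1019.

6.10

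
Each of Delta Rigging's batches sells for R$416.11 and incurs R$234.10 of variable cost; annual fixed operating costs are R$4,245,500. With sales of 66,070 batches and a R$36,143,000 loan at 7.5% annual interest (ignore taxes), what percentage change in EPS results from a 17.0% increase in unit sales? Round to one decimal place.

Contribution at this volume is 66,070 × R$182.01 = R$12,025,400.70.
Subtracting fixed costs: EBIT = R$12,025,400.70 − R$4,245,500 = R$7,779,900.70.
After interest of R$2,710,725.00, pre-tax earnings = R$5,069,175.70.
DCL = total CM / (EBIT − I) = R$12,025,400.70 / R$5,069,175.70 = 2.3723.
%ΔEPS = DCL × %ΔSales = 2.3723 × +17.0% = +40.3%.

+40.3%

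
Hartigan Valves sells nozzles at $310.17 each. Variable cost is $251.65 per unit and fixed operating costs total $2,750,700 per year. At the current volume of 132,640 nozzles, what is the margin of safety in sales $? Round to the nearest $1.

Each unit contributes $310.17 − $251.65 = $58.52. Break-even units = $2,750,700 ÷ $58.52 = 47,004.44; break-even revenue = 47,004.44 × $310.17 = $14,579,368.06.
Current sales = 132,640 × $310.17 = $41,140,948.80.
Margin of safety = $41,140,948.80 − $14,579,368.06 = $26,561,581.

$26,561,581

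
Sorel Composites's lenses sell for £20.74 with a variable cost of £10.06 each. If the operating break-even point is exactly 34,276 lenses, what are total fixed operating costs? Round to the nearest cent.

£366,067.68

Contribution margin per unit = £20.74 − £10.06 = £10.68.
Fixed costs = break-even units × CM = 34,276 × £10.68 = £366,067.68.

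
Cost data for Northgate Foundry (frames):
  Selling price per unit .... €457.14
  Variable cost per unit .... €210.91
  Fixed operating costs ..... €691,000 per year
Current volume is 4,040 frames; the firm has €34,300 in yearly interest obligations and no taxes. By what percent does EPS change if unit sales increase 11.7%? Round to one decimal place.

+43.2%

Total contribution margin = 4,040 × €246.23 = €994,769.20.
EBIT = €994,769.20 − €691,000 = €303,769.20.
After interest of €34,300.00, pre-tax earnings = €269,469.20.
DCL = total CM / (EBIT − I) = €994,769.20 / €269,469.20 = 3.6916.
%ΔEPS = DCL × %ΔSales = 3.6916 × +11.7% = +43.2%.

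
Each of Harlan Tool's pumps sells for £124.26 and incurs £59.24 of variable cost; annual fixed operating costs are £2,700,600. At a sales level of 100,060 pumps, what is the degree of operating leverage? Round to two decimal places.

1.71

Total contribution margin = 100,060 × £65.02 = £6,505,901.20.
Operating income = contribution − fixed costs = £6,505,901.20 − £2,700,600 = £3,805,301.20.
Degree of operating leverage = £6,505,901.20 / £3,805,301.20 = 1.7097.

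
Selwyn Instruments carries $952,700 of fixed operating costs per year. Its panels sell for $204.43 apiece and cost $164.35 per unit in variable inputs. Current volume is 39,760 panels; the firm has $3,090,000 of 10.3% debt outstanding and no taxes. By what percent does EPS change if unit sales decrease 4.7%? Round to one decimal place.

At 39,760 units, contribution = 39,760 × $40.08 = $1,593,580.80.
Subtracting fixed costs: EBIT = $1,593,580.80 − $952,700 = $640,880.80.
After interest of $318,270.00, pre-tax earnings = $322,610.80.
Degree of combined leverage = contribution ÷ (EBIT − I) = $1,593,580.80 ÷ $322,610.80 = 4.9396.
EPS therefore changes by 4.9396 × (-4.7%) = -23.2%.

-23.2%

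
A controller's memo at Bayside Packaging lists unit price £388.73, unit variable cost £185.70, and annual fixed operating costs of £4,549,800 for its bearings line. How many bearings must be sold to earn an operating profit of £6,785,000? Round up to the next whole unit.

Unit CM = price − variable cost = £388.73 − £185.70 = £203.03.
Required volume = (fixed costs + target profit) ÷ CM = (£4,549,800 + £6,785,000) ÷ £203.03 = 55,828.20, so 55,829 bearings.

55,829 bearings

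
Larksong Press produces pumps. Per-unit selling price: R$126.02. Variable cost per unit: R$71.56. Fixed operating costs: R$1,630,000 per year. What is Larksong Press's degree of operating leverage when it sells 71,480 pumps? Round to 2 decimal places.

1.72

Total contribution margin = 71,480 × R$54.46 = R$3,892,800.80.
Subtracting fixed costs: EBIT = R$3,892,800.80 − R$1,630,000 = R$2,262,800.80.
DOL = contribution ÷ EBIT = R$3,892,800.80 ÷ R$2,262,800.80 = 1.7203.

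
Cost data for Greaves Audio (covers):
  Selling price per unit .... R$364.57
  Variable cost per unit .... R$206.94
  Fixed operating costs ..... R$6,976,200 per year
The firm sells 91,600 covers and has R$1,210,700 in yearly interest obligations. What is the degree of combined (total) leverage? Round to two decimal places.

Contribution at this volume is 91,600 × R$157.63 = R$14,438,908.00.
EBIT = R$14,438,908.00 − R$6,976,200 = R$7,462,708.00. Interest = R$1,210,700.00.
DOL = R$14,438,908.00 ÷ R$7,462,708.00 = 1.9348; DFL = R$7,462,708.00 ÷ R$6,252,008.00 = 1.1936.
Combined leverage = 1.9348 × 1.1936 = 2.3094.

2.31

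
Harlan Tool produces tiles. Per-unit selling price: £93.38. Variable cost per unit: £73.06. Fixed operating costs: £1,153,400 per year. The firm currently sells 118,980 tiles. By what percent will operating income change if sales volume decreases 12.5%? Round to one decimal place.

Total contribution margin = 118,980 × £20.32 = £2,417,673.60.
Subtracting fixed costs: EBIT = £2,417,673.60 − £1,153,400 = £1,264,273.60.
So DOL = total CM / EBIT = £2,417,673.60 / £1,264,273.60 = 1.9123.
Operating income changes by 1.9123 × -12.5% = -23.9%.

-23.9%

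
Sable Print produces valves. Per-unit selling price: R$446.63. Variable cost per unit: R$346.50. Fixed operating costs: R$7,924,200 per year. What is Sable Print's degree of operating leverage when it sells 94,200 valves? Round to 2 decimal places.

6.25

At 94,200 units, contribution = 94,200 × R$100.13 = R$9,432,246.00.
EBIT = R$9,432,246.00 − R$7,924,200 = R$1,508,046.00.
So DOL = total CM / EBIT = R$9,432,246.00 / R$1,508,046.00 = 6.2546.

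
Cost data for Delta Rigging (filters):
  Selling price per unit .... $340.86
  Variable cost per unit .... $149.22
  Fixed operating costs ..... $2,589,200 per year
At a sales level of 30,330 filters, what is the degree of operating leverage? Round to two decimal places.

Contribution at this volume is 30,330 × $191.64 = $5,812,441.20.
Operating income = contribution − fixed costs = $5,812,441.20 − $2,589,200 = $3,223,241.20.
So DOL = total CM / EBIT = $5,812,441.20 / $3,223,241.20 = 1.8033.

1.80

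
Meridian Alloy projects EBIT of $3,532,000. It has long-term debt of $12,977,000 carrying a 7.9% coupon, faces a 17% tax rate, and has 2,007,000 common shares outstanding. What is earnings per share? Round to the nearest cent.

Pre-tax income = $3,532,000 − $1,025,183.00 = $2,506,817.00.
Net income = $2,506,817.00 × (1 − 0.17) = $2,080,658.11.
Per share: $2,080,658.11 / 2,007,000 shares = $1.04.

$1.04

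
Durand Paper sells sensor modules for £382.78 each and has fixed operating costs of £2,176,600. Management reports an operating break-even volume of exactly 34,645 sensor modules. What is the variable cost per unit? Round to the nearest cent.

At break-even, FC = Q × (P − VC), so P − VC = £2,176,600 ÷ 34,645 = £62.8258.
Hence VC = price − CM = £382.78 − £62.8258 = £319.95.

£319.95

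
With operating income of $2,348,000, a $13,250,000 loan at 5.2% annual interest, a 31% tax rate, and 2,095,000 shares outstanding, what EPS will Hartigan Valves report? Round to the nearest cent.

$0.55

Interest = $689,000.00, so EBT = $2,348,000 − $689,000.00 = $1,659,000.00.
After tax at 31%: net income = $1,659,000.00 × 0.69 = $1,144,710.00.
Per share: $1,144,710.00 / 2,095,000 shares = $0.55.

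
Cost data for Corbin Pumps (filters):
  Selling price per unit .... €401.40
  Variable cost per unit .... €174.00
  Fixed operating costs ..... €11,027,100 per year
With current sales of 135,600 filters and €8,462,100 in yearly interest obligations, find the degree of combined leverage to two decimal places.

Contribution at this volume is 135,600 × €227.40 = €30,835,440.00.
Operating income = contribution − fixed costs = €30,835,440.00 − €11,027,100 = €19,808,340.00. Interest = €8,462,100.00.
DOL = €30,835,440.00 ÷ €19,808,340.00 = 1.5567; DFL = €19,808,340.00 ÷ €11,346,240.00 = 1.7458.
Combined leverage = 1.5567 × 1.7458 = 2.7177.

2.72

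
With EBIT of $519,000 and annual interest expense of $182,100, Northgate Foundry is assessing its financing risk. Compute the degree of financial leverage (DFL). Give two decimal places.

1.54

Interest = $182,100.00.
DFL = EBIT ÷ (EBIT − I) = $519,000 ÷ ($519,000 − $182,100.00) = $519,000 ÷ $336,900.00 = 1.5405.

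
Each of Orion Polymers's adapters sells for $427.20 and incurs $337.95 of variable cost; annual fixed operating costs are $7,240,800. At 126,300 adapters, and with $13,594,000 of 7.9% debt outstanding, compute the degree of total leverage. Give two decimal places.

3.81

At 126,300 units, contribution = 126,300 × $89.25 = $11,272,275.00.
Subtracting fixed costs: EBIT = $11,272,275.00 − $7,240,800 = $4,031,475.00. Interest = $1,073,926.00, so EBIT − I = $2,957,549.00.
Degree of total leverage = total CM / (EBIT − interest) = $11,272,275.00 / $2,957,549.00 = 3.8114.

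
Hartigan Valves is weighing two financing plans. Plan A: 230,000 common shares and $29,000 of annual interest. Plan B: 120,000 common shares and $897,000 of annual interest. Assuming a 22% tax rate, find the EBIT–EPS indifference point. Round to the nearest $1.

$1,843,909

At indifference, (EBIT − 29,000)(1 − t)/230,000 = (EBIT − 897,000)(1 − t)/120,000.
The (1 − t) factor cancels: (EBIT − 29,000) × 120,000 = (EBIT − 897,000) × 230,000.
Solving, EBIT = (897,000·230,000 − 29,000·120,000) / (230,000 − 120,000) = 202,830,000,000 / 110,000 = 1,843,909.09.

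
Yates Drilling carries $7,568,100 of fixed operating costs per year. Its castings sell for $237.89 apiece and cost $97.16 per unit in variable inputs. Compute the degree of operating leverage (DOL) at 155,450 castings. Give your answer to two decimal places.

At 155,450 units, contribution = 155,450 × $140.73 = $21,876,478.50.
EBIT = $21,876,478.50 − $7,568,100 = $14,308,378.50.
So DOL = total CM / EBIT = $21,876,478.50 / $14,308,378.50 = 1.5289.

1.53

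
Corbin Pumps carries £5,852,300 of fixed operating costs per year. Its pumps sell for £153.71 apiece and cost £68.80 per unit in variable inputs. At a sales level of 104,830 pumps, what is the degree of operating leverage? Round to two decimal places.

2.92

Total contribution margin = 104,830 × £84.91 = £8,901,115.30.
Operating income = contribution − fixed costs = £8,901,115.30 − £5,852,300 = £3,048,815.30.
So DOL = total CM / EBIT = £8,901,115.30 / £3,048,815.30 = 2.9195.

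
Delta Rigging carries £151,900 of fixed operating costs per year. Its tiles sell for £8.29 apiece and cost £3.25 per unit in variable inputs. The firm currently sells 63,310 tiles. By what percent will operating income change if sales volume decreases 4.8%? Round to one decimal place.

-9.2%

At 63,310 units, contribution = 63,310 × £5.04 = £319,082.40.
Operating income = contribution − fixed costs = £319,082.40 − £151,900 = £167,182.40.
Degree of operating leverage = £319,082.40 / £167,182.40 = 1.9086.
Operating income changes by 1.9086 × -4.8% = -9.2%.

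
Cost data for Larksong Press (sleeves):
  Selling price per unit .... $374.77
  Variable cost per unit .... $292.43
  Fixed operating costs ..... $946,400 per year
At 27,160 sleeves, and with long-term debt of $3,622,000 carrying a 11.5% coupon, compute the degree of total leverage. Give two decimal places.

2.56

Total contribution margin = 27,160 × $82.34 = $2,236,354.40.
EBIT = $2,236,354.40 − $946,400 = $1,289,954.40. Interest = $416,530.00.
DOL = $2,236,354.40 ÷ $1,289,954.40 = 1.7337; DFL = $1,289,954.40 ÷ $873,424.40 = 1.4769.
DCL = DOL × DFL = 1.7337 × 1.4769 = 2.5605.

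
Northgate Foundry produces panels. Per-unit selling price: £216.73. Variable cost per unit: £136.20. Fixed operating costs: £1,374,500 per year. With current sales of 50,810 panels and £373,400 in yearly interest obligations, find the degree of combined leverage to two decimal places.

At 50,810 units, contribution = 50,810 × £80.53 = £4,091,729.30.
Subtracting fixed costs: EBIT = £4,091,729.30 − £1,374,500 = £2,717,229.30. Interest = £373,400.00, so EBIT − I = £2,343,829.30.
DCL = contribution ÷ (EBIT − I) = £4,091,729.30 ÷ £2,343,829.30 = 1.7457.

1.75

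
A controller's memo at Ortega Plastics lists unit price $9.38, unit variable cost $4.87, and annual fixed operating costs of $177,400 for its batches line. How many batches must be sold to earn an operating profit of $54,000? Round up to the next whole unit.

51,309 batches

Contribution margin per unit = $9.38 − $4.87 = $4.51.
Need Q such that Q × $4.51 − $177,400 = $54,000, i.e. Q = $231,400 / $4.51 = 51,308.20 → 51,309.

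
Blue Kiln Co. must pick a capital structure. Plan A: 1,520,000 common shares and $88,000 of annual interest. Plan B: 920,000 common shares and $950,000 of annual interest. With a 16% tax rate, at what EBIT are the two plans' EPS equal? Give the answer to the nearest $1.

Set EPS_A = EPS_B: (EBIT − $88,000)(1 − 0.16) ÷ 1,520,000 = (EBIT − $950,000)(1 − 0.16) ÷ 920,000.
Cancelling (1 − t) and cross-multiplying: 920,000·(EBIT − 88,000) = 1,520,000·(EBIT − 950,000).
Solving, EBIT = (950,000·1,520,000 − 88,000·920,000) / (1,520,000 − 920,000) = 1,363,040,000,000 / 600,000 = 2,271,733.33.

$2,271,733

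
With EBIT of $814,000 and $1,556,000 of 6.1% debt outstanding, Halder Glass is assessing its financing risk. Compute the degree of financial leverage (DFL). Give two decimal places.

Annual interest charges come to $94,916.00.
Degree of financial leverage = EBIT / (EBIT − interest) = $814,000 / $719,084.00 = 1.1320.

1.13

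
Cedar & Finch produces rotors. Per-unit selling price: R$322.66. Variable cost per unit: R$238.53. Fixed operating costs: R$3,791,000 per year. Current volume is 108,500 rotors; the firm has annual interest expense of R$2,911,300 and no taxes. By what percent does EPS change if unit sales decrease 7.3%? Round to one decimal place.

Total contribution margin = 108,500 × R$84.13 = R$9,128,105.00.
Subtracting fixed costs: EBIT = R$9,128,105.00 − R$3,791,000 = R$5,337,105.00.
After interest of R$2,911,300.00, pre-tax earnings = R$2,425,805.00.
Degree of combined leverage = contribution ÷ (EBIT − I) = R$9,128,105.00 ÷ R$2,425,805.00 = 3.7629.
EPS therefore changes by 3.7629 × (-7.3%) = -27.5%.

-27.5%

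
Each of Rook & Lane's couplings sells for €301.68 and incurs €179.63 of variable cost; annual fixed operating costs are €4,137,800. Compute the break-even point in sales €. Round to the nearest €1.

€10,227,706

CM per unit = €301.68 − €179.63 = €122.05; CM ratio = €122.05 / €301.68 = 0.4046.
Break-even revenue = fixed costs × price ÷ CM = €4,137,800 × €301.68 ÷ €122.05 = €10,227,706.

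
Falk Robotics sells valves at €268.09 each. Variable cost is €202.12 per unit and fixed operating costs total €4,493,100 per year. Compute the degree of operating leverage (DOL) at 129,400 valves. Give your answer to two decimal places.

2.11

Total contribution margin = 129,400 × €65.97 = €8,536,518.00.
Operating income = contribution − fixed costs = €8,536,518.00 − €4,493,100 = €4,043,418.00.
So DOL = total CM / EBIT = €8,536,518.00 / €4,043,418.00 = 2.1112.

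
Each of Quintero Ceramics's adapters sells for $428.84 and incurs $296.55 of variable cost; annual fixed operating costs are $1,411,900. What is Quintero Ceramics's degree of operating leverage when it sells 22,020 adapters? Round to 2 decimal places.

1.94

Total contribution margin = 22,020 × $132.29 = $2,913,025.80.
Subtracting fixed costs: EBIT = $2,913,025.80 − $1,411,900 = $1,501,125.80.
Degree of operating leverage = $2,913,025.80 / $1,501,125.80 = 1.9406.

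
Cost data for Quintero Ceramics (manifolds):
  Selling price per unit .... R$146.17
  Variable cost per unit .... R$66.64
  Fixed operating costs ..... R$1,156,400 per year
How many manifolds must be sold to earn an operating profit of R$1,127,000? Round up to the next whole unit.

28,712 manifolds

Unit CM = price − variable cost = R$146.17 − R$66.64 = R$79.53.
Need Q such that Q × R$79.53 − R$1,156,400 = R$1,127,000, i.e. Q = R$2,283,400 / R$79.53 = 28,711.18 → 28,712.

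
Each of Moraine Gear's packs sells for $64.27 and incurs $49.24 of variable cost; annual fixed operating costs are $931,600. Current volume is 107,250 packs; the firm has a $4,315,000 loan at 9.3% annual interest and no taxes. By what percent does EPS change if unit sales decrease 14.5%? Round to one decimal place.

At 107,250 units, contribution = 107,250 × $15.03 = $1,611,967.50.
Operating income = contribution − fixed costs = $1,611,967.50 − $931,600 = $680,367.50.
Interest = $401,295.00, so EBIT − I = $279,072.50.
Degree of combined leverage = contribution ÷ (EBIT − I) = $1,611,967.50 ÷ $279,072.50 = 5.7762.
%ΔEPS = DCL × %ΔSales = 5.7762 × -14.5% = -83.8%.

-83.8%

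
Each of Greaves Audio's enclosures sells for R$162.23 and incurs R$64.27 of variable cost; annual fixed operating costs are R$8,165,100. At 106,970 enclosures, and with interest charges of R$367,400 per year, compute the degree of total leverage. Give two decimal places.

5.38

Contribution at this volume is 106,970 × R$97.96 = R$10,478,781.20.
EBIT = R$10,478,781.20 − R$8,165,100 = R$2,313,681.20. Interest = R$367,400.00.
DOL = R$10,478,781.20 ÷ R$2,313,681.20 = 4.5291; DFL = R$2,313,681.20 ÷ R$1,946,281.20 = 1.1888.
DCL = DOL × DFL = 4.5291 × 1.1888 = 5.3842.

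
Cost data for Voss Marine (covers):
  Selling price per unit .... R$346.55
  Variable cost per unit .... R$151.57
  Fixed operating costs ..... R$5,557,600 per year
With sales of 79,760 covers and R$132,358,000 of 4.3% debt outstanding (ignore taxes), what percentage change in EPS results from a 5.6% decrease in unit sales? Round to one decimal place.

-20.2%

At 79,760 units, contribution = 79,760 × R$194.98 = R$15,551,604.80.
EBIT = R$15,551,604.80 − R$5,557,600 = R$9,994,004.80.
After interest of R$5,691,394.00, pre-tax earnings = R$4,302,610.80.
Degree of combined leverage = contribution ÷ (EBIT − I) = R$15,551,604.80 ÷ R$4,302,610.80 = 3.6145.
EPS therefore changes by 3.6145 × (-5.6%) = -20.2%.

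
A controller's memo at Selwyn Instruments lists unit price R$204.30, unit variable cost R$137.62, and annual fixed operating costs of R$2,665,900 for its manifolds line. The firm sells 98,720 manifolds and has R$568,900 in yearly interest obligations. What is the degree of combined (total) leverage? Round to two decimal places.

1.97

Total contribution margin = 98,720 × R$66.68 = R$6,582,649.60.
Operating income = contribution − fixed costs = R$6,582,649.60 − R$2,665,900 = R$3,916,749.60. Interest = R$568,900.00, so EBIT − I = R$3,347,849.60.
Degree of total leverage = total CM / (EBIT − interest) = R$6,582,649.60 / R$3,347,849.60 = 1.9662.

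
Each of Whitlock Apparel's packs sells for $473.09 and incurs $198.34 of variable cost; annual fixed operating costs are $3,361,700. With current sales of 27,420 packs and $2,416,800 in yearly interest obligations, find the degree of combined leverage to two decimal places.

Total contribution margin = 27,420 × $274.75 = $7,533,645.00.
EBIT = $7,533,645.00 − $3,361,700 = $4,171,945.00. Interest = $2,416,800.00, so EBIT − I = $1,755,145.00.
Degree of total leverage = total CM / (EBIT − interest) = $7,533,645.00 / $1,755,145.00 = 4.2923.

4.29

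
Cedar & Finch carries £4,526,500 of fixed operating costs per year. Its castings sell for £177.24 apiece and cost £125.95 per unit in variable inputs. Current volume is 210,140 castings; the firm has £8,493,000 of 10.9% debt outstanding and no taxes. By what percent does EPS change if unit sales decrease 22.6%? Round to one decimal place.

Contribution at this volume is 210,140 × £51.29 = £10,778,080.60.
Subtracting fixed costs: EBIT = £10,778,080.60 − £4,526,500 = £6,251,580.60.
Interest = £925,737.00, so EBIT − I = £5,325,843.60.
Degree of combined leverage = contribution ÷ (EBIT − I) = £10,778,080.60 ÷ £5,325,843.60 = 2.0237.
%ΔEPS = DCL × %ΔSales = 2.0237 × -22.6% = -45.7%.

-45.7%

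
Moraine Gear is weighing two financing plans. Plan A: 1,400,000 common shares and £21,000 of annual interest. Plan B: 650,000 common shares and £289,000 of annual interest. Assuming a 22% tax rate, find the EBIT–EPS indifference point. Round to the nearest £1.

At indifference, (EBIT − 21,000)(1 − t)/1,400,000 = (EBIT − 289,000)(1 − t)/650,000.
The (1 − t) factor cancels: (EBIT − 21,000) × 650,000 = (EBIT − 289,000) × 1,400,000.
Solving, EBIT = (289,000·1,400,000 − 21,000·650,000) / (1,400,000 − 650,000) = 390,950,000,000 / 750,000 = 521,266.67.

£521,267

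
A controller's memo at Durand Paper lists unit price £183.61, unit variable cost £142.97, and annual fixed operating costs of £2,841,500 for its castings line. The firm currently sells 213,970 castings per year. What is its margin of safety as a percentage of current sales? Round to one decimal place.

67.3%

Each unit contributes £183.61 − £142.97 = £40.64. Break-even units = £2,841,500 ÷ £40.64 = 69,918.80; break-even revenue = 69,918.80 × £183.61 = £12,837,790.72.
Actual sales revenue = 213,970 × £183.61 = £39,287,031.70.
Margin of safety = (£39,287,031.70 − £12,837,790.72) ÷ £39,287,031.70 = 67.3%.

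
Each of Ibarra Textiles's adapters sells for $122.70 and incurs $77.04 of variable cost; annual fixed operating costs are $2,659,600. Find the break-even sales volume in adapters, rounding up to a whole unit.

Unit CM = price − variable cost = $122.70 − $77.04 = $45.66.
Units to break even: $2,659,600 ÷ $45.66 = 58,247.92, rounded up to 58,248.

58,248 adapters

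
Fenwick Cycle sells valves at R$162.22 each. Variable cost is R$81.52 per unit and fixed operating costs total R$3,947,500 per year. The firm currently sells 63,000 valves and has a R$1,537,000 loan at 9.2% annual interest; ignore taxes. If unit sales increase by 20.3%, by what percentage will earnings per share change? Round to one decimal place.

+103.7%

Contribution at this volume is 63,000 × R$80.70 = R$5,084,100.00.
Operating income = contribution − fixed costs = R$5,084,100.00 − R$3,947,500 = R$1,136,600.00.
After interest of R$141,404.00, pre-tax earnings = R$995,196.00.
DCL = total CM / (EBIT − I) = R$5,084,100.00 / R$995,196.00 = 5.1086.
EPS therefore changes by 5.1086 × (+20.3%) = +103.7%.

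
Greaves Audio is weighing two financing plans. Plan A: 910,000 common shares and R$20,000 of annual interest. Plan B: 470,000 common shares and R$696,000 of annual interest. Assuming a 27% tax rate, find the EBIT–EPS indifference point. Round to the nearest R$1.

R$1,418,091

At indifference, (EBIT − 20,000)(1 − t)/910,000 = (EBIT − 696,000)(1 − t)/470,000.
The (1 − t) factor cancels: (EBIT − 20,000) × 470,000 = (EBIT − 696,000) × 910,000.
EBIT × (910,000 − 470,000) = 696,000 × 910,000 − 20,000 × 470,000 = 623,960,000,000, so EBIT = 623,960,000,000 ÷ 440,000 = 1,418,090.91.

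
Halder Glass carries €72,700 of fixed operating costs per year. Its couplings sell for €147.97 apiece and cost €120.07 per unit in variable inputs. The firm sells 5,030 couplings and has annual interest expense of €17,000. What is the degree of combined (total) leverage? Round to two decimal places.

Total contribution margin = 5,030 × €27.90 = €140,337.00.
Operating income = contribution − fixed costs = €140,337.00 − €72,700 = €67,637.00. Interest = €17,000.00.
DOL = €140,337.00 ÷ €67,637.00 = 2.0749; DFL = €67,637.00 ÷ €50,637.00 = 1.3357.
DCL = DOL × DFL = 2.0749 × 1.3357 = 2.7714.

2.77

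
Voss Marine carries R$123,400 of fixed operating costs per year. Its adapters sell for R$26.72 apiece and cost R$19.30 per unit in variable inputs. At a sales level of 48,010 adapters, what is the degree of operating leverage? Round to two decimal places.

Contribution at this volume is 48,010 × R$7.42 = R$356,234.20.
Subtracting fixed costs: EBIT = R$356,234.20 − R$123,400 = R$232,834.20.
So DOL = total CM / EBIT = R$356,234.20 / R$232,834.20 = 1.5300.

1.53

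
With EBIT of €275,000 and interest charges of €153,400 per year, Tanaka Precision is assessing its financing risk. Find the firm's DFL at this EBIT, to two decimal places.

2.26

Annual interest charges come to €153,400.00.
DFL = EBIT ÷ (EBIT − I) = €275,000 ÷ (€275,000 − €153,400.00) = €275,000 ÷ €121,600.00 = 2.2615.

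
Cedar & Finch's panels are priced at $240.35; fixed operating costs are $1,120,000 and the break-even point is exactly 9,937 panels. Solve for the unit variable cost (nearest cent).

Contribution per unit must be FC / Q = $1,120,000 / 9,937 = $112.7101.
Hence VC = price − CM = $240.35 − $112.7101 = $127.64.

$127.64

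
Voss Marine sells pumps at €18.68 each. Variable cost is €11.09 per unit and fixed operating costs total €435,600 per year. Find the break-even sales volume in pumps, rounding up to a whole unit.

Each unit contributes €18.68 − €11.09 = €7.59.
Break-even volume = fixed costs ÷ CM per unit = €435,600 ÷ €7.59 = 57,391.30, so 57,392 pumps.

57,392 pumps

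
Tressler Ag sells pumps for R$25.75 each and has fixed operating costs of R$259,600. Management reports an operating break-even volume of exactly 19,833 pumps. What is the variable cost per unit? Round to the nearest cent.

R$12.66

Contribution per unit must be FC / Q = R$259,600 / 19,833 = R$13.0893.
Hence VC = price − CM = R$25.75 − R$13.0893 = R$12.66.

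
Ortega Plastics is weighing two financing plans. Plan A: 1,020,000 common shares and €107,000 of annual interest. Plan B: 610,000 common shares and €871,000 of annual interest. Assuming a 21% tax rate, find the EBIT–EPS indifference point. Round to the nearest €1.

€2,007,683

Set EPS_A = EPS_B: (EBIT − €107,000)(1 − 0.21) ÷ 1,020,000 = (EBIT − €871,000)(1 − 0.21) ÷ 610,000.
The (1 − t) factor cancels: (EBIT − 107,000) × 610,000 = (EBIT − 871,000) × 1,020,000.
EBIT × (1,020,000 − 610,000) = 871,000 × 1,020,000 − 107,000 × 610,000 = 823,150,000,000, so EBIT = 823,150,000,000 ÷ 410,000 = 2,007,682.93.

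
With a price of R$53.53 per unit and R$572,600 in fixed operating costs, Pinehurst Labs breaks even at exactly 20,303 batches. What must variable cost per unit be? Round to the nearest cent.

Contribution per unit must be FC / Q = R$572,600 / 20,303 = R$28.2027.
Variable cost per unit = R$53.53 − R$28.2027 = R$25.33.

R$25.33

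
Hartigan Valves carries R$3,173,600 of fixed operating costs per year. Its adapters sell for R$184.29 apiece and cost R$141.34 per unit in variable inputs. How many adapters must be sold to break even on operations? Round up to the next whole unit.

Each unit contributes R$184.29 − R$141.34 = R$42.95.
Break-even Q = R$3,173,600 / R$42.95 = 73,890.57 → 73,891 adapters.

73,891 adapters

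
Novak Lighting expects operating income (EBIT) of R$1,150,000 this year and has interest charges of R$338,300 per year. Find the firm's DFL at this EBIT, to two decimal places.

Annual interest charges come to R$338,300.00.
Degree of financial leverage = EBIT / (EBIT − interest) = R$1,150,000 / R$811,700.00 = 1.4168.

1.42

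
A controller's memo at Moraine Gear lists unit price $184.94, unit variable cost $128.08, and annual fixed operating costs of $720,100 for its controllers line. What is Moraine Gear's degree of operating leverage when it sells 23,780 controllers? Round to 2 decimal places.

At 23,780 units, contribution = 23,780 × $56.86 = $1,352,130.80.
Operating income = contribution − fixed costs = $1,352,130.80 − $720,100 = $632,030.80.
DOL = contribution ÷ EBIT = $1,352,130.80 ÷ $632,030.80 = 2.1393.

2.14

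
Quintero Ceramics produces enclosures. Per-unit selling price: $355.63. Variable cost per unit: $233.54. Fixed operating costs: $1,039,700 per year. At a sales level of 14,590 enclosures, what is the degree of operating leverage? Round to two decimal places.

Contribution at this volume is 14,590 × $122.09 = $1,781,293.10.
Subtracting fixed costs: EBIT = $1,781,293.10 − $1,039,700 = $741,593.10.
So DOL = total CM / EBIT = $1,781,293.10 / $741,593.10 = 2.4020.

2.40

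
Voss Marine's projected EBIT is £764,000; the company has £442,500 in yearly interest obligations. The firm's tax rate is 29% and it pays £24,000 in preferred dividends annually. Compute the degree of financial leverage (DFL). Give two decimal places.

2.66

Interest = £442,500.00.
Preferred dividends grossed up pre-tax: £24,000 / (1 − 0.29) = £33,802.82.
DFL = EBIT ÷ [EBIT − I − D_p/(1−t)] = £764,000 ÷ [£764,000 − £442,500.00 − £33,802.82] = £764,000 ÷ £287,697.18 = 2.6556.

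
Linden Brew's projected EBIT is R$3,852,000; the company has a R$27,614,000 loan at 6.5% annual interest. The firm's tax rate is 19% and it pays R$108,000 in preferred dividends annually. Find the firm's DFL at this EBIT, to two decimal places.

2.00

Annual interest charges come to R$1,794,910.00.
Pre-tax preferred-dividend burden = R$108,000 ÷ (1 − 0.19) = R$133,333.33.
DFL = EBIT ÷ [EBIT − I − D_p/(1−t)] = R$3,852,000 ÷ [R$3,852,000 − R$1,794,910.00 − R$133,333.33] = R$3,852,000 ÷ R$1,923,756.67 = 2.0023.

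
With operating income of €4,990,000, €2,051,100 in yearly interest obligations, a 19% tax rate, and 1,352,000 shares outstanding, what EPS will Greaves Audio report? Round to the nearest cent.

€1.76

Pre-tax income = €4,990,000 − €2,051,100.00 = €2,938,900.00.
After tax at 19%: net income = €2,938,900.00 × 0.81 = €2,380,509.00.
Per share: €2,380,509.00 / 1,352,000 shares = €1.76.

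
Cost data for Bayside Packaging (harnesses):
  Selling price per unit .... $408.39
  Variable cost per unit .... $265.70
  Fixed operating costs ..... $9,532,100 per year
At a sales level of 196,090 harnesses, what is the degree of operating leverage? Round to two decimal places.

Contribution at this volume is 196,090 × $142.69 = $27,980,082.10.
EBIT = $27,980,082.10 − $9,532,100 = $18,447,982.10.
DOL = contribution ÷ EBIT = $27,980,082.10 ÷ $18,447,982.10 = 1.5167.

1.52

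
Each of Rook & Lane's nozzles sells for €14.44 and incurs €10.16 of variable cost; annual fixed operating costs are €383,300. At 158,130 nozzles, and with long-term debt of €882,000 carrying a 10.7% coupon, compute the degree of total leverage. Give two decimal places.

3.40

Total contribution margin = 158,130 × €4.28 = €676,796.40.
EBIT = €676,796.40 − €383,300 = €293,496.40. Interest = €94,374.00.
DOL = €676,796.40 ÷ €293,496.40 = 2.3060; DFL = €293,496.40 ÷ €199,122.40 = 1.4739.
Combined leverage = 2.3060 × 1.4739 = 3.3988.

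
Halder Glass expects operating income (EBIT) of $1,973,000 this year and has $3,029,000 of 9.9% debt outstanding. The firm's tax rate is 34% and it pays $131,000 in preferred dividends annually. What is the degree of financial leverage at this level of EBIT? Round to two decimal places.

Interest = $299,871.00.
Pre-tax preferred-dividend burden = $131,000 ÷ (1 − 0.34) = $198,484.85.
DFL = EBIT ÷ [EBIT − I − D_p/(1−t)] = $1,973,000 ÷ [$1,973,000 − $299,871.00 − $198,484.85] = $1,973,000 ÷ $1,474,644.15 = 1.3379.

1.34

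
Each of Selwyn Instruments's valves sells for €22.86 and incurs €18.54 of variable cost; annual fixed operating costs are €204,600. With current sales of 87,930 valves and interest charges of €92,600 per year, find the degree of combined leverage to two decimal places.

At 87,930 units, contribution = 87,930 × €4.32 = €379,857.60.
Operating income = contribution − fixed costs = €379,857.60 − €204,600 = €175,257.60. Interest = €92,600.00, so EBIT − I = €82,657.60.
Degree of total leverage = total CM / (EBIT − interest) = €379,857.60 / €82,657.60 = 4.5956.

4.60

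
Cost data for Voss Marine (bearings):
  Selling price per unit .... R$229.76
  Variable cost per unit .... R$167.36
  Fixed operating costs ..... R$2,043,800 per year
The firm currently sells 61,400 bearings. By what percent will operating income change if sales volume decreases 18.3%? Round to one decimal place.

At 61,400 units, contribution = 61,400 × R$62.40 = R$3,831,360.00.
EBIT = R$3,831,360.00 − R$2,043,800 = R$1,787,560.00.
Degree of operating leverage = R$3,831,360.00 / R$1,787,560.00 = 2.1433.
Operating income changes by 2.1433 × -18.3% = -39.2%.

-39.2%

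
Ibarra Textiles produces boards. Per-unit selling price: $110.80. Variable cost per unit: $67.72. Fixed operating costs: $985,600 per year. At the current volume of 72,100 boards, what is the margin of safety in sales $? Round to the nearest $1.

Contribution margin per unit = $110.80 − $67.72 = $43.08. Break-even units = $985,600 ÷ $43.08 = 22,878.37; break-even revenue = 22,878.37 × $110.80 = $2,534,922.93.
Actual sales revenue = 72,100 × $110.80 = $7,988,680.00.
Margin of safety = $7,988,680.00 − $2,534,922.93 = $5,453,757.

$5,453,757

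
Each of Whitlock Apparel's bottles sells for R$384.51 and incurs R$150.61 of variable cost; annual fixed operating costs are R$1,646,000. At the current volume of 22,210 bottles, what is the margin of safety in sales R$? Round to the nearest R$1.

Each unit contributes R$384.51 − R$150.61 = R$233.90. Break-even units = R$1,646,000 ÷ R$233.90 = 7,037.20; break-even revenue = 7,037.20 × R$384.51 = R$2,705,872.00.
Actual sales revenue = 22,210 × R$384.51 = R$8,539,967.10.
Margin of safety = R$8,539,967.10 − R$2,705,872.00 = R$5,834,095.

R$5,834,095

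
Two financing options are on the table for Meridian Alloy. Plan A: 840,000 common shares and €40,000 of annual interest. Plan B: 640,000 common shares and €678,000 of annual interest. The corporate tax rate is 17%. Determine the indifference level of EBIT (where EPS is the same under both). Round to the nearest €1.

Set EPS_A = EPS_B: (EBIT − €40,000)(1 − 0.17) ÷ 840,000 = (EBIT − €678,000)(1 − 0.17) ÷ 640,000.
Cancelling (1 − t) and cross-multiplying: 640,000·(EBIT − 40,000) = 840,000·(EBIT − 678,000).
EBIT × (840,000 − 640,000) = 678,000 × 840,000 − 40,000 × 640,000 = 543,920,000,000, so EBIT = 543,920,000,000 ÷ 200,000 = 2,719,600.00.

€2,719,600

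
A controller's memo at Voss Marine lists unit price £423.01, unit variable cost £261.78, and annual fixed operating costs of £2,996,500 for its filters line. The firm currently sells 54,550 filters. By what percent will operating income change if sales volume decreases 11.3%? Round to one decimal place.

-17.1%

At 54,550 units, contribution = 54,550 × £161.23 = £8,795,096.50.
EBIT = £8,795,096.50 − £2,996,500 = £5,798,596.50.
So DOL = total CM / EBIT = £8,795,096.50 / £5,798,596.50 = 1.5168.
%ΔEBIT = DOL × %ΔSales = 1.5168 × -11.3% = -17.1%.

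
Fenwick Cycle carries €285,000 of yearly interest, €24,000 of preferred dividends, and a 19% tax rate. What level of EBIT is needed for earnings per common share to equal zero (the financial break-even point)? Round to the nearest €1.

€314,630

Preferred dividends are paid after tax, so their pre-tax equivalent is €24,000 ÷ (1 − 0.19) = €29,629.63.
Financial break-even EBIT = interest + D_p ÷ (1 − t) = €285,000 + €29,629.63 = €314,629.63.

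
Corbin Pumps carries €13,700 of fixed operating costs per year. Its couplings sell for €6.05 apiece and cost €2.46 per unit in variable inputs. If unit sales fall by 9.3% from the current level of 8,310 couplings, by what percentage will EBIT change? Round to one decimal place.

-17.2%

Total contribution margin = 8,310 × €3.59 = €29,832.90.
EBIT = €29,832.90 − €13,700 = €16,132.90.
DOL = contribution ÷ EBIT = €29,832.90 ÷ €16,132.90 = 1.8492.
Operating income changes by 1.8492 × -9.3% = -17.2%.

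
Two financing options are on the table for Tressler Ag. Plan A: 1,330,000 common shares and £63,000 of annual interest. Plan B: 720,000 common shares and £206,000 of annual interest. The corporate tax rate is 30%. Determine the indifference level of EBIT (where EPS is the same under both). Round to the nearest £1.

Set EPS_A = EPS_B: (EBIT − £63,000)(1 − 0.30) ÷ 1,330,000 = (EBIT − £206,000)(1 − 0.30) ÷ 720,000.
Cancelling (1 − t) and cross-multiplying: 720,000·(EBIT − 63,000) = 1,330,000·(EBIT − 206,000).
EBIT × (1,330,000 − 720,000) = 206,000 × 1,330,000 − 63,000 × 720,000 = 228,620,000,000, so EBIT = 228,620,000,000 ÷ 610,000 = 374,786.89.

£374,787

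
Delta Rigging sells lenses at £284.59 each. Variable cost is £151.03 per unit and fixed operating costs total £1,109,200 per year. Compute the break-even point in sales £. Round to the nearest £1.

CM per unit = £284.59 − £151.03 = £133.56; CM ratio = £133.56 / £284.59 = 0.4693.
Break-even sales = FC ÷ CM ratio = £1,109,200 × £284.59 / £133.56 = £2,363,486.

£2,363,486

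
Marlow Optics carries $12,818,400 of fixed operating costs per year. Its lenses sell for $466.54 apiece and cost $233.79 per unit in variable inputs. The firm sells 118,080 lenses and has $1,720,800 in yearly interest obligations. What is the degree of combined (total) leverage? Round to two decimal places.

2.12

Contribution at this volume is 118,080 × $232.75 = $27,483,120.00.
EBIT = $27,483,120.00 − $12,818,400 = $14,664,720.00. Interest = $1,720,800.00.
DOL = $27,483,120.00 ÷ $14,664,720.00 = 1.8741; DFL = $14,664,720.00 ÷ $12,943,920.00 = 1.1329.
DCL = DOL × DFL = 1.8741 × 1.1329 = 2.1232.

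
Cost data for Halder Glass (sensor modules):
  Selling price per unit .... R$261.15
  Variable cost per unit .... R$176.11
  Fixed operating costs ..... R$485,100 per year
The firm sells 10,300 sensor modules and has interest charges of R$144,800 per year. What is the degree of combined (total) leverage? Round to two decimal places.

3.56

Contribution at this volume is 10,300 × R$85.04 = R$875,912.00.
Operating income = contribution − fixed costs = R$875,912.00 − R$485,100 = R$390,812.00. Interest = R$144,800.00, so EBIT − I = R$246,012.00.
Degree of total leverage = total CM / (EBIT − interest) = R$875,912.00 / R$246,012.00 = 3.5604.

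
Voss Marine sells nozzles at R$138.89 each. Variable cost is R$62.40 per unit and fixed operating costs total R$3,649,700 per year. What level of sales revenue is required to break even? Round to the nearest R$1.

CM per unit = R$138.89 − R$62.40 = R$76.49; CM ratio = R$76.49 / R$138.89 = 0.5507.
Break-even sales = FC ÷ CM ratio = R$3,649,700 × R$138.89 / R$76.49 = R$6,627,099.

R$6,627,099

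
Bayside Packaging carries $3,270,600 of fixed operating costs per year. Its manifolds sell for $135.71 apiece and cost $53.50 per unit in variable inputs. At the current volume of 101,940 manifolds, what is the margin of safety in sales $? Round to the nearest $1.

$8,435,261

Contribution margin per unit = $135.71 − $53.50 = $82.21. Break-even units = $3,270,600 ÷ $82.21 = 39,783.48; break-even revenue = 39,783.48 × $135.71 = $5,399,016.25.
Current sales = 101,940 × $135.71 = $13,834,277.40.
Margin of safety = $13,834,277.40 − $5,399,016.25 = $8,435,261.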